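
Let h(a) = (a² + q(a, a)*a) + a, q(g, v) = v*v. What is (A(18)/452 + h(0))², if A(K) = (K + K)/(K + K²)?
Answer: 1/18438436 ≈ 5.4235e-8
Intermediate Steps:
q(g, v) = v²
h(a) = a + a² + a³ (h(a) = (a² + a²*a) + a = (a² + a³) + a = a + a² + a³)
A(K) = 2*K/(K + K²) (A(K) = (2*K)/(K + K²) = 2*K/(K + K²))
(A(18)/452 + h(0))² = ((2/(1 + 18))/452 + 0*(1 + 0 + 0²))² = ((2/19)*(1/452) + 0*(1 + 0 + 0))² = ((2*(1/19))*(1/452) + 0*1)² = ((2/19)*(1/452) + 0)² = (1/4294 + 0)² = (1/4294)² = 1/18438436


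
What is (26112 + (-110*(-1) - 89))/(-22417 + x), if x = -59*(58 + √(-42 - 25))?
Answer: -675250587/667887148 + 1541847*I*√67/667887148 ≈ -1.011 + 0.018896*I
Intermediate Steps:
x = -3422 - 59*I*√67 (x = -59*(58 + √(-67)) = -59*(58 + I*√67) = -3422 - 59*I*√67 ≈ -3422.0 - 482.94*I)
(26112 + (-110*(-1) - 89))/(-22417 + x) = (26112 + (-110*(-1) - 89))/(-22417 + (-3422 - 59*I*√67)) = (26112 + (110 - 89))/(-25839 - 59*I*√67) = (26112 + 21)/(-25839 - 59*I*√67) = 26133/(-25839 - 59*I*√67)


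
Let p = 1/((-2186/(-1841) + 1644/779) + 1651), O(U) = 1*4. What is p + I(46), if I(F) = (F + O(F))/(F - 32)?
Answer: 59322363648/16607450909 ≈ 3.5720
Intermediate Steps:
O(U) = 4
I(F) = (4 + F)/(-32 + F) (I(F) = (F + 4)/(F - 32) = (4 + F)/(-32 + F))
p = 1434139/2372492987 (p = 1/((-2186*(-1/1841) + 1644*(1/779)) + 1651) = 1/((2186/1841 + 1644/779) + 1651) = 1/(4729498/1434139 + 1651) = 1/(2372492987/1434139) = 1434139/2372492987 ≈ 0.00060449)
p + I(46) = 1434139/2372492987 + (4 + 46)/(-32 + 46) = 1434139/2372492987 + 50/14 = 1434139/2372492987 + (1/14)*50 = 1434139/2372492987 + 25/7 = 59322363648/16607450909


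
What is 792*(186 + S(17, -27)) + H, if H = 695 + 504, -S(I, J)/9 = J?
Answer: 340967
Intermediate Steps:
S(I, J) = -9*J
H = 1199
792*(186 + S(17, -27)) + H = 792*(186 - 9*(-27)) + 1199 = 792*(186 + 243) + 1199 = 792*429 + 1199 = 339768 + 1199 = 340967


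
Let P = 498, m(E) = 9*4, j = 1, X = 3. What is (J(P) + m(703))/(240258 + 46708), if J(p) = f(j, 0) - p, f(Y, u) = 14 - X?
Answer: -451/286966 ≈ -0.0015716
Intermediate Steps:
m(E) = 36
f(Y, u) = 11 (f(Y, u) = 14 - 1*3 = 14 - 3 = 11)
J(p) = 11 - p
(J(P) + m(703))/(240258 + 46708) = ((11 - 1*498) + 36)/(240258 + 46708) = ((11 - 498) + 36)/286966 = (-487 + 36)*(1/286966) = -451*1/286966 = -451/286966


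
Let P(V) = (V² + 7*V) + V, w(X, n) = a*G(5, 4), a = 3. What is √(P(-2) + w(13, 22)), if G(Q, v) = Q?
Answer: √3 ≈ 1.7320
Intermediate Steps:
w(X, n) = 15 (w(X, n) = 3*5 = 15)
P(V) = V² + 8*V
√(P(-2) + w(13, 22)) = √(-2*(8 - 2) + 15) = √(-2*6 + 15) = √(-12 + 15) = √3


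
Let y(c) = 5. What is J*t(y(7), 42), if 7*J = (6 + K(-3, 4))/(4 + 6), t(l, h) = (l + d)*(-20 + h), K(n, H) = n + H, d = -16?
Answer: -121/5 ≈ -24.200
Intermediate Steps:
K(n, H) = H + n
t(l, h) = (-20 + h)*(-16 + l) (t(l, h) = (l - 16)*(-20 + h) = (-16 + l)*(-20 + h) = (-20 + h)*(-16 + l))
J = 1/10 (J = ((6 + (4 - 3))/(4 + 6))/7 = ((6 + 1)/10)/7 = ((1/10)*7)/7 = (1/7)*(7/10) = 1/10 ≈ 0.10000)
J*t(y(7), 42) = (320 - 20*5 - 16*42 + 42*5)/10 = (320 - 100 - 672 + 210)/10 = (1/10)*(-242) = -121/5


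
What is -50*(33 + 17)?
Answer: -2500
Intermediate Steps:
-50*(33 + 17) = -50*50 = -2500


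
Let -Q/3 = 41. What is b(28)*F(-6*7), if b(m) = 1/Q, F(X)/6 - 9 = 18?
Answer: -54/41 ≈ -1.3171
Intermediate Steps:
Q = -123 (Q = -3*41 = -123)
F(X) = 162 (F(X) = 54 + 6*18 = 54 + 108 = 162)
b(m) = -1/123 (b(m) = 1/(-123) = -1/123)
b(28)*F(-6*7) = -1/123*162 = -54/41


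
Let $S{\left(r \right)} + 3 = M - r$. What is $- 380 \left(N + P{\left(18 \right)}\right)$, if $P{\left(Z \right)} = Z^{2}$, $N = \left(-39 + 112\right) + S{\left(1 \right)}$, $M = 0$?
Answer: $-149340$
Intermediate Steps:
$S{\left(r \right)} = -3 - r$ ($S{\left(r \right)} = -3 + \left(0 - r\right) = -3 - r$)
$N = 69$ ($N = \left(-39 + 112\right) - 4 = 73 - 4 = 69$)
$- 380 \left(N + P{\left(18 \right)}\right) = - 380 \left(69 + 18^{2}\right) = - 380 \left(69 + 324\right) = \left(-380\right) 393 = -149340$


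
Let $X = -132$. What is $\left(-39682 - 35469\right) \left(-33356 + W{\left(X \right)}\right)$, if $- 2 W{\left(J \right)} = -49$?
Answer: $\frac{5009791113}{2} \approx 2.5049 \cdot 10^{9}$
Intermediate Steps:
$W{\left(J \right)} = \frac{49}{2}$ ($W{\left(J \right)} = \left(- \frac{1}{2}\right) \left(-49\right) = \frac{49}{2}$)
$\left(-39682 - 35469\right) \left(-33356 + W{\left(X \right)}\right) = \left(-39682 - 35469\right) \left(-33356 + \frac{49}{2}\right) = \left(-75151\right) \left(- \frac{66663}{2}\right) = \frac{5009791113}{2}$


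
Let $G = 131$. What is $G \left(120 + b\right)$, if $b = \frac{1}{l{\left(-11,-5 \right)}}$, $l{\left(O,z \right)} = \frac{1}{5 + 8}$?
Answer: $17423$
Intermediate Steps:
$l{\left(O,z \right)} = \frac{1}{13}$
$b = 13$ ($b = \frac{1}{\frac{1}{13}} = 13$)
$G \left(120 + b\right) = 131 \left(120 + 13\right) = 131 \cdot 133 = 17423$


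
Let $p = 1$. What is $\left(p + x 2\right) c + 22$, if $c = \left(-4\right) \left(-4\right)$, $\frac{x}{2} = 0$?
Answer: $38$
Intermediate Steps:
$x = 0$ ($x = 2 \cdot 0 = 0$)
$c = 16$
$\left(p + x 2\right) c + 22 = \left(1 + 0 \cdot 2\right) 16 + 22 = \left(1 + 0\right) 16 + 22 = 1 \cdot 16 + 22 = 16 + 22 = 38$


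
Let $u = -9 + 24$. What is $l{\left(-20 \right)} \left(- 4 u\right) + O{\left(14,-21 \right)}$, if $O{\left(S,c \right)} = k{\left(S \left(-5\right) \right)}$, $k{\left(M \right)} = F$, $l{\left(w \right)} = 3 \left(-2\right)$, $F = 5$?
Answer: $365$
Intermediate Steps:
$l{\left(w \right)} = -6$
$k{\left(M \right)} = 5$
$u = 15$
$O{\left(S,c \right)} = 5$
$l{\left(-20 \right)} \left(- 4 u\right) + O{\left(14,-21 \right)} = - 6 \left(\left(-4\right) 15\right) + 5 = \left(-6\right) \left(-60\right) + 5 = 360 + 5 = 365$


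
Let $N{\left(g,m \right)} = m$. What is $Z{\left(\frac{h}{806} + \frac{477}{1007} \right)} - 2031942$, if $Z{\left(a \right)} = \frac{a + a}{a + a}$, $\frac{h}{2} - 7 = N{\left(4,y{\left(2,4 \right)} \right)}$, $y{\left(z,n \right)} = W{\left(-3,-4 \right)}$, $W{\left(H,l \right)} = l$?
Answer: $-2031941$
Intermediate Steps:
$y{\left(z,n \right)} = -4$
$h = 6$ ($h = 14 + 2 \left(-4\right) = 14 - 8 = 6$)
$Z{\left(a \right)} = 1$ ($Z{\left(a \right)} = \frac{2 a}{2 a} = 2 a \frac{1}{2 a} = 1$)
$Z{\left(\frac{h}{806} + \frac{477}{1007} \right)} - 2031942 = 1 - 2031942 = -2031941$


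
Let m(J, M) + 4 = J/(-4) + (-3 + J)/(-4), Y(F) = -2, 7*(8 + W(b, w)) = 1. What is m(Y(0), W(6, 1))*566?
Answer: -2547/2 ≈ -1273.5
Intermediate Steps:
W(b, w) = -55/7 (W(b, w) = -8 + (1/7)*1 = -8 + 1/7 = -55/7)
m(J, M) = -13/4 - J/2 (m(J, M) = -4 + (J/(-4) + (-3 + J)/(-4)) = -4 + (J*(-1/4) + (-3 + J)*(-1/4)) = -4 + (-J/4 + (3/4 - J/4)) = -4 + (3/4 - J/2) = -13/4 - J/2)
m(Y(0), W(6, 1))*566 = (-13/4 - 1/2*(-2))*566 = (-13/4 + 1)*566 = -9/4*566 = -2547/2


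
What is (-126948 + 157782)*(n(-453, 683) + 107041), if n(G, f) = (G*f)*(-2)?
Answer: 22380519726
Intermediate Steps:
n(G, f) = -2*G*f
(-126948 + 157782)*(n(-453, 683) + 107041) = (-126948 + 157782)*(-2*(-453)*683 + 107041) = 30834*(618798 + 107041) = 30834*725839 = 22380519726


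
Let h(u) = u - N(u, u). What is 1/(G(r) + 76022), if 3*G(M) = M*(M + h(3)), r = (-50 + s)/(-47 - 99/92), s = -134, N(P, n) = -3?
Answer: 58688787/4462374757762 ≈ 1.3152e-5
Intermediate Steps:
h(u) = 3 + u (h(u) = u - 1*(-3) = u + 3 = 3 + u)
r = 16928/4423 (r = (-50 - 134)/(-47 - 99/92) = -184/(-47 - 99*1/92) = -184/(-47 - 99/92) = -184/(-4423/92) = -184*(-92/4423) = 16928/4423 ≈ 3.8273)
G(M) = M*(6 + M)/3 (G(M) = (M*(M + (3 + 3)))/3 = (M*(M + 6))/3 = (M*(6 + M))/3 = M*(6 + M)/3)
1/(G(r) + 76022) = 1/((1/3)*(16928/4423)*(6 + 16928/4423) + 76022) = 1/((1/3)*(16928/4423)*(43466/4423) + 76022) = 1/(735792448/58688787 + 76022) = 1/(4462374757762/58688787) = 58688787/4462374757762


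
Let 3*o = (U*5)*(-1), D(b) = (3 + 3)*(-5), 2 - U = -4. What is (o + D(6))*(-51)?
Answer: 2040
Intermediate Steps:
U = 6 (U = 2 - 1*(-4) = 2 + 4 = 6)
D(b) = -30 (D(b) = 6*(-5) = -30)
o = -10 (o = ((6*5)*(-1))/3 = (30*(-1))/3 = (⅓)*(-30) = -10)
(o + D(6))*(-51) = (-10 - 30)*(-51) = -40*(-51) = 2040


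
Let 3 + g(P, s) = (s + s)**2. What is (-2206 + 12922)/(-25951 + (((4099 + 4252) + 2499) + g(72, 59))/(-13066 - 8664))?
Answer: -232858680/563940001 ≈ -0.41291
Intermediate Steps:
g(P, s) = -3 + 4*s**2 (g(P, s) = -3 + (s + s)**2 = -3 + (2*s)**2 = -3 + 4*s**2)
(-2206 + 12922)/(-25951 + (((4099 + 4252) + 2499) + g(72, 59))/(-13066 - 8664)) = (-2206 + 12922)/(-25951 + (((4099 + 4252) + 2499) + (-3 + 4*59**2))/(-13066 - 8664)) = 10716/(-25951 + ((8351 + 2499) + (-3 + 4*3481))/(-21730)) = 10716/(-25951 + (10850 + (-3 + 13924))*(-1/21730)) = 10716/(-25951 + (10850 + 13921)*(-1/21730)) = 10716/(-25951 + 24771*(-1/21730)) = 10716/(-25951 - 24771/21730) = 10716/(-563940001/21730) = 10716*(-21730/563940001) = -232858680/563940001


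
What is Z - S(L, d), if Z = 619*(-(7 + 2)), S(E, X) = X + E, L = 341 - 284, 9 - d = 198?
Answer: -5439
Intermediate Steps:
d = -189 (d = 9 - 1*198 = 9 - 198 = -189)
L = 57
S(E, X) = E + X
Z = -5571 (Z = 619*(-1*9) = 619*(-9) = -5571)
Z - S(L, d) = -5571 - (57 - 189) = -5571 - 1*(-132) = -5571 + 132 = -5439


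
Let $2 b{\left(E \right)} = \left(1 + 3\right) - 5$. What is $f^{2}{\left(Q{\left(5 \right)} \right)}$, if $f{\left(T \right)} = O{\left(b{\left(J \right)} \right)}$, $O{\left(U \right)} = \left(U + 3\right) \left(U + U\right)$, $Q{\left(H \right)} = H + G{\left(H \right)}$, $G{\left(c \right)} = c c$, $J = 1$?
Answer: $\frac{25}{4} \approx 6.25$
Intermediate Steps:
$G{\left(c \right)} = c^{2}$
$Q{\left(H \right)} = H + H^{2}$
$b{\left(E \right)} = - \frac{1}{2}$ ($b{\left(E \right)} = \frac{\left(1 + 3\right) - 5}{2} = \frac{4 - 5}{2} = \frac{1}{2} \left(-1\right) = - \frac{1}{2}$)
$O{\left(U \right)} = 2 U \left(3 + U\right)$ ($O{\left(U \right)} = \left(3 + U\right) 2 U = 2 U \left(3 + U\right)$)
$f{\left(T \right)} = - \frac{5}{2}$ ($f{\left(T \right)} = 2 \left(- \frac{1}{2}\right) \left(3 - \frac{1}{2}\right) = 2 \left(- \frac{1}{2}\right) \frac{5}{2} = - \frac{5}{2}$)
$f^{2}{\left(Q{\left(5 \right)} \right)} = \left(- \frac{5}{2}\right)^{2} = \frac{25}{4}$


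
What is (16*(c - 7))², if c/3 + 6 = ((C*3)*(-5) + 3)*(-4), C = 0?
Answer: 952576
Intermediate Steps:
c = -54 (c = -18 + 3*(((0*3)*(-5) + 3)*(-4)) = -18 + 3*((0*(-5) + 3)*(-4)) = -18 + 3*((0 + 3)*(-4)) = -18 + 3*(3*(-4)) = -18 + 3*(-12) = -18 - 36 = -54)
(16*(c - 7))² = (16*(-54 - 7))² = (16*(-61))² = (-976)² = 952576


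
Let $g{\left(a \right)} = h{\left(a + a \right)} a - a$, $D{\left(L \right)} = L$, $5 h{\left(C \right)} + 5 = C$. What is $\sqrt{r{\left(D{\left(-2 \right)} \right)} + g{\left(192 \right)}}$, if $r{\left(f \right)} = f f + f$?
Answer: $\frac{\sqrt{359090}}{5} \approx 119.85$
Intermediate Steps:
$h{\left(C \right)} = -1 + \frac{C}{5}$
$r{\left(f \right)} = f + f^{2}$ ($r{\left(f \right)} = f^{2} + f = f + f^{2}$)
$g{\left(a \right)} = - a + a \left(-1 + \frac{2 a}{5}\right)$ ($g{\left(a \right)} = \left(-1 + \frac{a + a}{5}\right) a - a = \left(-1 + \frac{2 a}{5}\right) a - a = a \left(-1 + \frac{2 a}{5}\right) - a = - a + a \left(-1 + \frac{2 a}{5}\right)$)
$\sqrt{r{\left(D{\left(-2 \right)} \right)} + g{\left(192 \right)}} = \sqrt{- 2 \left(1 - 2\right) + \frac{2}{5} \cdot 192 \left(-5 + 192\right)} = \sqrt{\left(-2\right) \left(-1\right) + \frac{2}{5} \cdot 192 \cdot 187} = \sqrt{2 + \frac{71808}{5}} = \sqrt{\frac{71818}{5}} = \frac{\sqrt{359090}}{5}$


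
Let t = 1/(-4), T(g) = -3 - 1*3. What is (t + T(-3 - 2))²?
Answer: 625/16 ≈ 39.063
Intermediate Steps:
T(g) = -6 (T(g) = -3 - 3 = -6)
t = -¼ ≈ -0.25000
(t + T(-3 - 2))² = (-¼ - 6)² = (-25/4)² = 625/16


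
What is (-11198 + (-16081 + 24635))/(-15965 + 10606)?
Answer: 2644/5359 ≈ 0.49338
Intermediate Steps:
(-11198 + (-16081 + 24635))/(-15965 + 10606) = (-11198 + 8554)/(-5359) = -2644*(-1/5359) = 2644/5359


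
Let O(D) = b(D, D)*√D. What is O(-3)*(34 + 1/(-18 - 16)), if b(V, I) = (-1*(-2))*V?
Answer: -3465*I*√3/17 ≈ -353.03*I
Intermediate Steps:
b(V, I) = 2*V
O(D) = 2*D^(3/2) (O(D) = (2*D)*√D = 2*D^(3/2))
O(-3)*(34 + 1/(-18 - 16)) = (2*(-3)^(3/2))*(34 + 1/(-18 - 16)) = (2*(-3*I*√3))*(34 + 1/(-34)) = (-6*I*√3)*(34 - 1/34) = -6*I*√3*(1155/34) = -3465*I*√3/17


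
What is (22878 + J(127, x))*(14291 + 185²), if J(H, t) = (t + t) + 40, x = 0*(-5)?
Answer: 1111889688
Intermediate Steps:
x = 0
J(H, t) = 40 + 2*t (J(H, t) = 2*t + 40 = 40 + 2*t)
(22878 + J(127, x))*(14291 + 185²) = (22878 + (40 + 2*0))*(14291 + 185²) = (22878 + (40 + 0))*(14291 + 34225) = (22878 + 40)*48516 = 22918*48516 = 1111889688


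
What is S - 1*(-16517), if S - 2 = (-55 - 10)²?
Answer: 20744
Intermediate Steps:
S = 4227 (S = 2 + (-55 - 10)² = 2 + (-65)² = 2 + 4225 = 4227)
S - 1*(-16517) = 4227 - 1*(-16517) = 4227 + 16517 = 20744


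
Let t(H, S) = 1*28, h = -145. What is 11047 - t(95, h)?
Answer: 11019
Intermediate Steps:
t(H, S) = 28
11047 - t(95, h) = 11047 - 1*28 = 11047 - 28 = 11019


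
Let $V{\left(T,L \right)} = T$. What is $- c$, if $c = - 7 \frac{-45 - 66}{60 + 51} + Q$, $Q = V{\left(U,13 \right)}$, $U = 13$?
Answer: $-20$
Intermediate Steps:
$Q = 13$
$c = 20$ ($c = - 7 \frac{-45 - 66}{60 + 51} + 13 = - 7 \left(- \frac{111}{111}\right) + 13 = - 7 \left(\left(-111\right) \frac{1}{111}\right) + 13 = \left(-7\right) \left(-1\right) + 13 = 7 + 13 = 20$)
$- c = \left(-1\right) 20 = -20$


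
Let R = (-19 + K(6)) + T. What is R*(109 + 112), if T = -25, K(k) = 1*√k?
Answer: -9724 + 221*√6 ≈ -9182.7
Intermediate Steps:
K(k) = √k
R = -44 + √6 (R = (-19 + √6) - 25 = -44 + √6 ≈ -41.551)
R*(109 + 112) = (-44 + √6)*(109 + 112) = (-44 + √6)*221 = -9724 + 221*√6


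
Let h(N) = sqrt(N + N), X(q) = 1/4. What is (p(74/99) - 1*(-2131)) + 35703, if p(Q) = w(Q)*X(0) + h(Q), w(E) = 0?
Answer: 37834 + 2*sqrt(407)/33 ≈ 37835.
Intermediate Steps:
X(q) = 1/4
h(N) = sqrt(2)*sqrt(N) (h(N) = sqrt(2*N) = sqrt(2)*sqrt(N))
p(Q) = sqrt(2)*sqrt(Q) (p(Q) = 0*(1/4) + sqrt(2)*sqrt(Q) = 0 + sqrt(2)*sqrt(Q) = sqrt(2)*sqrt(Q))
(p(74/99) - 1*(-2131)) + 35703 = (sqrt(2)*sqrt(74/99) - 1*(-2131)) + 35703 = (sqrt(2)*sqrt(74*(1/99)) + 2131) + 35703 = (sqrt(2)*sqrt(74/99) + 2131) + 35703 = (sqrt(2)*(sqrt(814)/33) + 2131) + 35703 = (2*sqrt(407)/33 + 2131) + 35703 = (2131 + 2*sqrt(407)/33) + 35703 = 37834 + 2*sqrt(407)/33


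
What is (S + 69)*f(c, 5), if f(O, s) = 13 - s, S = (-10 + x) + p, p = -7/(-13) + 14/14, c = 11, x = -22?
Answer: 4008/13 ≈ 308.31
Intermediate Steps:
p = 20/13 (p = -7*(-1/13) + 14*(1/14) = 7/13 + 1 = 20/13 ≈ 1.5385)
S = -396/13 (S = (-10 - 22) + 20/13 = -32 + 20/13 = -396/13 ≈ -30.462)
(S + 69)*f(c, 5) = (-396/13 + 69)*(13 - 1*5) = 501*(13 - 5)/13 = (501/13)*8 = 4008/13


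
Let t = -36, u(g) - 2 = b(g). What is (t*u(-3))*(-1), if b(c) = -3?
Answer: -36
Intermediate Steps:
u(g) = -1 (u(g) = 2 - 3 = -1)
(t*u(-3))*(-1) = -36*(-1)*(-1) = 36*(-1) = -36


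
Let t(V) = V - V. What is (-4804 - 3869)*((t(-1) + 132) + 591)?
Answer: -6270579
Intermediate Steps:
t(V) = 0
(-4804 - 3869)*((t(-1) + 132) + 591) = (-4804 - 3869)*((0 + 132) + 591) = -8673*(132 + 591) = -8673*723 = -6270579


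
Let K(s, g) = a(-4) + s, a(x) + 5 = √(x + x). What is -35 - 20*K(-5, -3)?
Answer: 165 - 40*I*√2 ≈ 165.0 - 56.569*I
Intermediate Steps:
a(x) = -5 + √2*√x (a(x) = -5 + √(x + x) = -5 + √(2*x) = -5 + √2*√x)
K(s, g) = -5 + s + 2*I*√2 (K(s, g) = (-5 + √2*√(-4)) + s = (-5 + √2*(2*I)) + s = (-5 + 2*I*√2) + s = -5 + s + 2*I*√2)
-35 - 20*K(-5, -3) = -35 - 20*(-5 - 5 + 2*I*√2) = -35 - 20*(-10 + 2*I*√2) = -35 + (200 - 40*I*√2) = 165 - 40*I*√2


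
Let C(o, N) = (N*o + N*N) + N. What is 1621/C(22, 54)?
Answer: 1621/4158 ≈ 0.38985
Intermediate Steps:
C(o, N) = N + N**2 + N*o (C(o, N) = (N*o + N**2) + N = (N**2 + N*o) + N = N + N**2 + N*o)
1621/C(22, 54) = 1621/((54*(1 + 54 + 22))) = 1621/((54*77)) = 1621/4158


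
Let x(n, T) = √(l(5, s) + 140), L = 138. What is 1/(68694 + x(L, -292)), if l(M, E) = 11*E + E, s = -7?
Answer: 34347/2359432790 - √14/2359432790 ≈ 1.4556e-5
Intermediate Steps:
l(M, E) = 12*E
x(n, T) = 2*√14 (x(n, T) = √(12*(-7) + 140) = √(-84 + 140) = √56 = 2*√14)
1/(68694 + x(L, -292)) = 1/(68694 + 2*√14)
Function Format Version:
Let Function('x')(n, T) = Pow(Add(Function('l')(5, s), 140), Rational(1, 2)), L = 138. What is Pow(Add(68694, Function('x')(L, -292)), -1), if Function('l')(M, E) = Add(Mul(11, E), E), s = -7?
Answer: Add(Rational(34347, 2359432790), Mul(Rational(-1, 2359432790), Pow(14, Rational(1, 2)))) ≈ 1.4556e-5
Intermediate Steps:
Function('l')(M, E) = Mul(12, E)
Function('x')(n, T) = Mul(2, Pow(14, Rational(1, 2))) (Function('x')(n, T) = Pow(Add(Mul(12, -7), 140), Rational(1, 2)) = Pow(Add(-84, 140), Rational(1, 2)) = Pow(56, Rational(1, 2)) = Mul(2, Pow(14, Rational(1, 2))))
Pow(Add(68694, Function('x')(L, -292)), -1) = Pow(Add(68694, Mul(2, Pow(14, Rational(1, 2)))), -1)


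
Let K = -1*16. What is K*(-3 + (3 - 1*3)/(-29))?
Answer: 48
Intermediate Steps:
K = -16
K*(-3 + (3 - 1*3)/(-29)) = -16*(-3 + (3 - 1*3)/(-29)) = -16*(-3 + (3 - 3)*(-1/29)) = -16*(-3 + 0*(-1/29)) = -16*(-3 + 0) = -16*(-3) = 48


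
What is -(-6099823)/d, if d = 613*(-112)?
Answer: -6099823/68656 ≈ -88.846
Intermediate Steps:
d = -68656
-(-6099823)/d = -(-6099823)/(-68656) = -(-6099823)*(-1)/68656 = -71*85913/68656 = -6099823/68656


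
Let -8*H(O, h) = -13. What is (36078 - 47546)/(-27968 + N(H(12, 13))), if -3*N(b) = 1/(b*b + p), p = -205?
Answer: 111391551/271660160 ≈ 0.41004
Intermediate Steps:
H(O, h) = 13/8 (H(O, h) = -⅛*(-13) = 13/8)
N(b) = -1/(3*(-205 + b²)) (N(b) = -1/(3*(b*b - 205)) = -1/(3*(b² - 205)) = -1/(3*(-205 + b²)))
(36078 - 47546)/(-27968 + N(H(12, 13))) = (36078 - 47546)/(-27968 - 1/(-615 + 3*(13/8)²)) = -11468/(-27968 - 1/(-615 + 3*(169/64))) = -11468/(-27968 - 1/(-615 + 507/64)) = -11468/(-27968 - 1/(-38853/64)) = -11468/(-27968 - 1*(-64/38853)) = -11468/(-27968 + 64/38853) = -11468/(-1086640640/38853) = -11468*(-38853/1086640640) = 111391551/271660160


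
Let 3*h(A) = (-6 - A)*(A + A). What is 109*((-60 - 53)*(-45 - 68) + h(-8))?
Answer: 4171975/3 ≈ 1.3907e+6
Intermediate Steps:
h(A) = 2*A*(-6 - A)/3 (h(A) = ((-6 - A)*(A + A))/3 = ((-6 - A)*(2*A))/3 = (2*A*(-6 - A))/3 = 2*A*(-6 - A)/3)
109*((-60 - 53)*(-45 - 68) + h(-8)) = 109*((-60 - 53)*(-45 - 68) - 2/3*(-8)*(6 - 8)) = 109*(-113*(-113) - 2/3*(-8)*(-2)) = 109*(12769 - 32/3) = 109*(38275/3) = 4171975/3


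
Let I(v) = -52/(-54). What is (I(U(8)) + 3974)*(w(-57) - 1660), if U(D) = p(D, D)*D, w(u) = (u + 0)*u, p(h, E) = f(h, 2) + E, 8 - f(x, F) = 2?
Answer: 170537836/27 ≈ 6.3162e+6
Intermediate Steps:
f(x, F) = 6 (f(x, F) = 8 - 1*2 = 8 - 2 = 6)
p(h, E) = 6 + E
w(u) = u² (w(u) = u*u = u²)
U(D) = D*(6 + D) (U(D) = (6 + D)*D = D*(6 + D))
I(v) = 26/27 (I(v) = -52*(-1/54) = 26/27)
(I(U(8)) + 3974)*(w(-57) - 1660) = (26/27 + 3974)*((-57)² - 1660) = 107324*(3249 - 1660)/27 = (107324/27)*1589 = 170537836/27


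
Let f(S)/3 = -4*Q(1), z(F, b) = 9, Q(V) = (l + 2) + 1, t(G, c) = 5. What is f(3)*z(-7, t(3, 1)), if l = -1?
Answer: -216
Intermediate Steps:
Q(V) = 2 (Q(V) = (-1 + 2) + 1 = 1 + 1 = 2)
f(S) = -24 (f(S) = 3*(-4*2) = 3*(-8) = -24)
f(3)*z(-7, t(3, 1)) = -24*9 = -216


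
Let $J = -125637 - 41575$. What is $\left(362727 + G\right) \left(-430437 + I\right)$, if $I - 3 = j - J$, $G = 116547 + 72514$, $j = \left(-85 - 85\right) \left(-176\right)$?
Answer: $-128733243976$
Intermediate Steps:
$J = -167212$
$j = 29920$ ($j = \left(-170\right) \left(-176\right) = 29920$)
$G = 189061$
$I = 197135$ ($I = 3 + \left(29920 - -167212\right) = 3 + \left(29920 + 167212\right) = 3 + 197132 = 197135$)
$\left(362727 + G\right) \left(-430437 + I\right) = \left(362727 + 189061\right) \left(-430437 + 197135\right) = 551788 \left(-233302\right) = -128733243976$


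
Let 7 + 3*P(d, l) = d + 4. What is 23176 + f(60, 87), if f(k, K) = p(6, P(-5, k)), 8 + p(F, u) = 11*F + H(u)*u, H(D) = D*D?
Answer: 626806/27 ≈ 23215.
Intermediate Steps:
P(d, l) = -1 + d/3 (P(d, l) = -7/3 + (d + 4)/3 = -7/3 + (4 + d)/3 = -7/3 + (4/3 + d/3) = -1 + d/3)
H(D) = D**2
p(F, u) = -8 + u**3 + 11*F (p(F, u) = -8 + (11*F + u**2*u) = -8 + (11*F + u**3) = -8 + (u**3 + 11*F) = -8 + u**3 + 11*F)
f(k, K) = 1054/27 (f(k, K) = -8 + (-1 + (1/3)*(-5))**3 + 11*6 = -8 + (-1 - 5/3)**3 + 66 = -8 + (-8/3)**3 + 66 = -8 - 512/27 + 66 = 1054/27)
23176 + f(60, 87) = 23176 + 1054/27 = 626806/27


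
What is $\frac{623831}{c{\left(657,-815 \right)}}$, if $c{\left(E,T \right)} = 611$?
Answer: $1021$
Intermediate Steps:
$\frac{623831}{c{\left(657,-815 \right)}} = \frac{623831}{611} = 623831 \cdot \frac{1}{611} = 1021$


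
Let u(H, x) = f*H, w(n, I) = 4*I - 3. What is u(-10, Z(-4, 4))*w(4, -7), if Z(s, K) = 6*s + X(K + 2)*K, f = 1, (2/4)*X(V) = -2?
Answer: 310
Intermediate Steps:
w(n, I) = -3 + 4*I
X(V) = -4 (X(V) = 2*(-2) = -4)
Z(s, K) = -4*K + 6*s (Z(s, K) = 6*s - 4*K = -4*K + 6*s)
u(H, x) = H (u(H, x) = 1*H = H)
u(-10, Z(-4, 4))*w(4, -7) = -10*(-3 + 4*(-7)) = -10*(-3 - 28) = -10*(-31) = 310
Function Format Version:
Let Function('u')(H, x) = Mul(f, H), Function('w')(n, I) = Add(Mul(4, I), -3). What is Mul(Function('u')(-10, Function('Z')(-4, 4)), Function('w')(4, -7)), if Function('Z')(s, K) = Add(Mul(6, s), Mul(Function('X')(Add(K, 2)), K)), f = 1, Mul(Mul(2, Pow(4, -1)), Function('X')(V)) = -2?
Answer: 310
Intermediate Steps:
Function('w')(n, I) = Add(-3, Mul(4, I))
Function('X')(V) = -4 (Function('X')(V) = Mul(2, -2) = -4)
Function('Z')(s, K) = Add(Mul(-4, K), Mul(6, s)) (Function('Z')(s, K) = Add(Mul(6, s), Mul(-4, K)) = Add(Mul(-4, K), Mul(6, s)))
Function('u')(H, x) = H (Function('u')(H, x) = Mul(1, H) = H)
Mul(Function('u')(-10, Function('Z')(-4, 4)), Function('w')(4, -7)) = Mul(-10, Add(-3, Mul(4, -7))) = Mul(-10, Add(-3, -28)) = Mul(-10, -31) = 310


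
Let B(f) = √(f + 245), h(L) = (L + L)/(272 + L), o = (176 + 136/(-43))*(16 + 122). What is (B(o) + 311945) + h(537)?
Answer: 252364579/809 + √44554493/43 ≈ 3.1210e+5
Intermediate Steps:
o = 1025616/43 (o = (176 + 136*(-1/43))*138 = (176 - 136/43)*138 = (7432/43)*138 = 1025616/43 ≈ 23852.)
h(L) = 2*L/(272 + L) (h(L) = (2*L)/(272 + L) = 2*L/(272 + L))
B(f) = √(245 + f)
(B(o) + 311945) + h(537) = (√(245 + 1025616/43) + 311945) + 2*537/(272 + 537) = (√(1036151/43) + 311945) + 2*537/809 = (√44554493/43 + 311945) + 2*537*(1/809) = (311945 + √44554493/43) + 1074/809 = 252364579/809 + √44554493/43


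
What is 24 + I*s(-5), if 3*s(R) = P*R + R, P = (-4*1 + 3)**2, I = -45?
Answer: 174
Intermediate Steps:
P = 1 (P = (-4 + 3)**2 = (-1)**2 = 1)
s(R) = 2*R/3 (s(R) = (1*R + R)/3 = (R + R)/3 = (2*R)/3 = 2*R/3)
24 + I*s(-5) = 24 - 30*(-5) = 24 - 45*(-10/3) = 24 + 150 = 174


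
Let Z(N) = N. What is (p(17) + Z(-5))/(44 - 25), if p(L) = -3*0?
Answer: -5/19 ≈ -0.26316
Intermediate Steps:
p(L) = 0
(p(17) + Z(-5))/(44 - 25) = (0 - 5)/(44 - 25) = -5/19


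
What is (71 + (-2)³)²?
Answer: 3969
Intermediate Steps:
(71 + (-2)³)² = (71 - 8)² = 63² = 3969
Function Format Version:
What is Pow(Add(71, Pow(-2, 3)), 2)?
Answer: 3969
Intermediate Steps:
Pow(Add(71, Pow(-2, 3)), 2) = Pow(Add(71, -8), 2) = Pow(63, 2) = 3969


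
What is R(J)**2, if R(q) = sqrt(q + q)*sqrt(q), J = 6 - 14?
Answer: 128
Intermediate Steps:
J = -8
R(q) = q*sqrt(2) (R(q) = sqrt(2*q)*sqrt(q) = (sqrt(2)*sqrt(q))*sqrt(q) = q*sqrt(2))
R(J)**2 = (-8*sqrt(2))**2 = 128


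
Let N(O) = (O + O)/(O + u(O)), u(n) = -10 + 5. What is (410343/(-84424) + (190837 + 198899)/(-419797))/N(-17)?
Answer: -2256802156785/602496012776 ≈ -3.7458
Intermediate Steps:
u(n) = -5
N(O) = 2*O/(-5 + O) (N(O) = (O + O)/(O - 5) = (2*O)/(-5 + O) = 2*O/(-5 + O))
(410343/(-84424) + (190837 + 198899)/(-419797))/N(-17) = (410343/(-84424) + (190837 + 198899)/(-419797))/((2*(-17)/(-5 - 17))) = (410343*(-1/84424) + 389736*(-1/419797))/((2*(-17)/(-22))) = (-410343/84424 - 389736/419797)/((2*(-17)*(-1/22))) = -205163832435/(35440941928*17/11) = -205163832435/35440941928*11/17 = -2256802156785/602496012776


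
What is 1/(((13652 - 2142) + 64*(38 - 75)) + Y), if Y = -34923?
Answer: -1/25781 ≈ -3.8788e-5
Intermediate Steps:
1/(((13652 - 2142) + 64*(38 - 75)) + Y) = 1/(((13652 - 2142) + 64*(38 - 75)) - 34923) = 1/((11510 + 64*(-37)) - 34923) = 1/((11510 - 2368) - 34923) = 1/(9142 - 34923) = 1/(-25781) = -1/25781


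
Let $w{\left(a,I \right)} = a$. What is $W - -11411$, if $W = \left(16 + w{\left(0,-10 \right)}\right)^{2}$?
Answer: $11667$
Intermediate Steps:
$W = 256$ ($W = \left(16 + 0\right)^{2} = 16^{2} = 256$)
$W - -11411 = 256 - -11411 = 256 + 11411 = 11667$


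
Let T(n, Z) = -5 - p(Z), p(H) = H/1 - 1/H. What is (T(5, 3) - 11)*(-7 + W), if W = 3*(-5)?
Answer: 1232/3 ≈ 410.67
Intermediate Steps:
p(H) = H - 1/H (p(H) = H*1 - 1/H = H - 1/H)
W = -15
T(n, Z) = -5 + 1/Z - Z (T(n, Z) = -5 - (Z - 1/Z) = -5 + (1/Z - Z) = -5 + 1/Z - Z)
(T(5, 3) - 11)*(-7 + W) = ((-5 + 1/3 - 1*3) - 11)*(-7 - 15) = ((-5 + 1/3 - 3) - 11)*(-22) = (-23/3 - 11)*(-22) = -56/3*(-22) = 1232/3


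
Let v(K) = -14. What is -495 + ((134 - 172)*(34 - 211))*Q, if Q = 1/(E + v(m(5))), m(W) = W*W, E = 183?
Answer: -76929/169 ≈ -455.20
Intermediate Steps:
m(W) = W²
Q = 1/169 (Q = 1/(183 - 14) = 1/169 ≈ 0.0059172)
-495 + ((134 - 172)*(34 - 211))*Q = -495 + ((134 - 172)*(34 - 211))*(1/169) = -495 - 38*(-177)*(1/169) = -495 + 6726*(1/169) = -495 + 6726/169 = -76929/169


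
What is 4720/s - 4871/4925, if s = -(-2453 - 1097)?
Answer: 119079/349675 ≈ 0.34054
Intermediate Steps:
s = 3550 (s = -1*(-3550) = 3550)
4720/s - 4871/4925 = 4720/3550 - 4871/4925 = 4720*(1/3550) - 4871*1/4925 = 472/355 - 4871/4925 = 119079/349675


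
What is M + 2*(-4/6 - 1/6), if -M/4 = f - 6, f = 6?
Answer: -5/3 ≈ -1.6667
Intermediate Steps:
M = 0 (M = -4*(6 - 6) = -4*0 = 0)
M + 2*(-4/6 - 1/6) = 0 + 2*(-4/6 - 1/6) = 0 + 2*(-4*⅙ - 1*⅙) = 0 + 2*(-⅔ - ⅙) = 0 + 2*(-⅚) = 0 - 5/3 = -5/3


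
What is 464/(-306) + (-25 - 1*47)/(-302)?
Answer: -29524/23103 ≈ -1.2779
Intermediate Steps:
464/(-306) + (-25 - 1*47)/(-302) = 464*(-1/306) + (-25 - 47)*(-1/302) = -232/153 - 72*(-1/302) = -232/153 + 36/151 = -29524/23103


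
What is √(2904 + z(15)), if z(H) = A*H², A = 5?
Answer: √4029 ≈ 63.474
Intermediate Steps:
z(H) = 5*H²
√(2904 + z(15)) = √(2904 + 5*15²) = √(2904 + 5*225) = √(2904 + 1125) = √4029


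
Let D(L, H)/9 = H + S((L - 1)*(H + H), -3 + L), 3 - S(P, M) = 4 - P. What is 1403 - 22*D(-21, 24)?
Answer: 205937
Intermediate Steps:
S(P, M) = -1 + P (S(P, M) = 3 - (4 - P) = 3 + (-4 + P) = -1 + P)
D(L, H) = -9 + 9*H + 18*H*(-1 + L) (D(L, H) = 9*(H + (-1 + (L - 1)*(H + H))) = 9*(H + (-1 + (-1 + L)*(2*H))) = 9*(H + (-1 + 2*H*(-1 + L))) = 9*(-1 + H + 2*H*(-1 + L)) = -9 + 9*H + 18*H*(-1 + L))
1403 - 22*D(-21, 24) = 1403 - 22*(-9 - 9*24 + 18*24*(-21)) = 1403 - 22*(-9 - 216 - 9072) = 1403 - 22*(-9297) = 1403 + 204534 = 205937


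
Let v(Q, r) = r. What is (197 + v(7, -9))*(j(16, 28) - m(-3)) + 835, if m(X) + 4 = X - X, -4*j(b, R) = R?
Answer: 271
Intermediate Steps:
j(b, R) = -R/4
m(X) = -4 (m(X) = -4 + (X - X) = -4 + 0 = -4)
(197 + v(7, -9))*(j(16, 28) - m(-3)) + 835 = (197 - 9)*(-¼*28 - 1*(-4)) + 835 = 188*(-7 + 4) + 835 = 188*(-3) + 835 = -564 + 835 = 271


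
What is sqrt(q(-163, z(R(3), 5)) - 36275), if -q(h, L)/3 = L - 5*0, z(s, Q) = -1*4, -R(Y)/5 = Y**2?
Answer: I*sqrt(36263) ≈ 190.43*I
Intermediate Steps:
R(Y) = -5*Y**2
z(s, Q) = -4
q(h, L) = -3*L (q(h, L) = -3*(L - 5*0) = -3*(L + 0) = -3*L)
sqrt(q(-163, z(R(3), 5)) - 36275) = sqrt(-3*(-4) - 36275) = sqrt(12 - 36275) = sqrt(-36263) = I*sqrt(36263)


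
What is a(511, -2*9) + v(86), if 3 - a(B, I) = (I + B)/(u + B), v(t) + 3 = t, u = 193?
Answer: 60051/704 ≈ 85.300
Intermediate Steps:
v(t) = -3 + t
a(B, I) = 3 - (B + I)/(193 + B) (a(B, I) = 3 - (I + B)/(193 + B) = 3 - (B + I)/(193 + B))
a(511, -2*9) + v(86) = (579 - (-2)*9 + 2*511)/(193 + 511) + (-3 + 86) = (579 - 1*(-18) + 1022)/704 + 83 = (579 + 18 + 1022)/704 + 83 = (1/704)*1619 + 83 = 1619/704 + 83 = 60051/704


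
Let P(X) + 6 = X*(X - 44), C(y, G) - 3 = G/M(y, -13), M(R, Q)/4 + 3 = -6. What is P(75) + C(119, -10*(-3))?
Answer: 13927/6 ≈ 2321.2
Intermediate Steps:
M(R, Q) = -36 (M(R, Q) = -12 + 4*(-6) = -12 - 24 = -36)
C(y, G) = 3 - G/36 (C(y, G) = 3 + G/(-36) = 3 + G*(-1/36) = 3 - G/36)
P(X) = -6 + X*(-44 + X) (P(X) = -6 + X*(X - 44) = -6 + X*(-44 + X))
P(75) + C(119, -10*(-3)) = (-6 + 75² - 44*75) + (3 - (-5)*(-3)/18) = (-6 + 5625 - 3300) + (3 - 1/36*30) = 2319 + (3 - ⅚) = 2319 + 13/6 = 13927/6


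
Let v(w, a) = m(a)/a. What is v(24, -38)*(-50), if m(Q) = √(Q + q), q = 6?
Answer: 100*I*√2/19 ≈ 7.4432*I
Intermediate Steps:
m(Q) = √(6 + Q) (m(Q) = √(Q + 6) = √(6 + Q))
v(w, a) = √(6 + a)/a
v(24, -38)*(-50) = (√(6 - 38)/(-38))*(-50) = -2*I*√2/19*(-50) = 100*I*√2/19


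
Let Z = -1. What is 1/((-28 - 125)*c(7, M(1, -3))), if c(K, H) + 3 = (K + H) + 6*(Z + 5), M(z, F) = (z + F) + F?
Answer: -1/3519 ≈ -0.00028417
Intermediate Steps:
M(z, F) = z + 2*F (M(z, F) = (F + z) + F = z + 2*F)
c(K, H) = 21 + H + K (c(K, H) = -3 + ((K + H) + 6*(-1 + 5)) = -3 + ((H + K) + 6*4) = -3 + ((H + K) + 24) = -3 + (24 + H + K) = 21 + H + K)
1/((-28 - 125)*c(7, M(1, -3))) = 1/((-28 - 125)*(21 + (1 + 2*(-3)) + 7)) = 1/(-153*(21 + (1 - 6) + 7)) = 1/(-153*(21 - 5 + 7)) = 1/(-153*23) = 1/(-3519) = -1/3519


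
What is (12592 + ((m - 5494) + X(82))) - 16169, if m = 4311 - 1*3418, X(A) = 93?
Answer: -8085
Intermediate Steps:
m = 893 (m = 4311 - 3418 = 893)
(12592 + ((m - 5494) + X(82))) - 16169 = (12592 + ((893 - 5494) + 93)) - 16169 = (12592 + (-4601 + 93)) - 16169 = (12592 - 4508) - 16169 = 8084 - 16169 = -8085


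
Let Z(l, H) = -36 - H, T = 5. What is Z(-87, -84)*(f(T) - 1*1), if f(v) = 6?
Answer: 240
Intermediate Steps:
Z(-87, -84)*(f(T) - 1*1) = (-36 - 1*(-84))*(6 - 1*1) = (-36 + 84)*(6 - 1) = 48*5 = 240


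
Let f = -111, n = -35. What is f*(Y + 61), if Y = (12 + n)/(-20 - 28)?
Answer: -109187/16 ≈ -6824.2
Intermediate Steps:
Y = 23/48 (Y = (12 - 35)/(-20 - 28) = -23/(-48) = -23*(-1/48) = 23/48 ≈ 0.47917)
f*(Y + 61) = -111*(23/48 + 61) = -111*2951/48 = -109187/16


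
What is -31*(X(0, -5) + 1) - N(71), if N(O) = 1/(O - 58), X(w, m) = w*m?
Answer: -404/13 ≈ -31.077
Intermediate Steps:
X(w, m) = m*w
N(O) = 1/(-58 + O)
-31*(X(0, -5) + 1) - N(71) = -31*(-5*0 + 1) - 1/(-58 + 71) = -31*(0 + 1) - 1/13 = -31*1 - 1*1/13 = -31 - 1/13 = -404/13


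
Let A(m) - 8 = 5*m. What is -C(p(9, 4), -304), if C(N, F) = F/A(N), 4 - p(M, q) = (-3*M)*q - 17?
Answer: 304/653 ≈ 0.46554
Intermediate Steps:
A(m) = 8 + 5*m
p(M, q) = 21 + 3*M*q (p(M, q) = 4 - ((-3*M)*q - 17) = 4 - (-3*M*q - 17) = 4 - (-17 - 3*M*q) = 4 + (17 + 3*M*q) = 21 + 3*M*q)
C(N, F) = F/(8 + 5*N)
-C(p(9, 4), -304) = -(-304)/(8 + 5*(21 + 3*9*4)) = -(-304)/(8 + 5*(21 + 108)) = -(-304)/(8 + 5*129) = -(-304)/(8 + 645) = -(-304)/653 = -1*(-304/653) = 304/653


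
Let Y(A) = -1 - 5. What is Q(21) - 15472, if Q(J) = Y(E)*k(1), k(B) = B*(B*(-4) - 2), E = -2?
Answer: -15436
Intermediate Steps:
Y(A) = -6
k(B) = B*(-2 - 4*B) (k(B) = B*(-4*B - 2) = B*(-2 - 4*B))
Q(J) = 36 (Q(J) = -(-12)*(1 + 2*1) = -(-12)*(1 + 2) = -(-12)*3 = -6*(-6) = 36)
Q(21) - 15472 = 36 - 15472 = -15436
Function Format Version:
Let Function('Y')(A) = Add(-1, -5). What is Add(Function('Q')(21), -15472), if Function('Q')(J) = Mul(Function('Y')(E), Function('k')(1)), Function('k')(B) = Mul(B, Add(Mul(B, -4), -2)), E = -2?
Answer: -15436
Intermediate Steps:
Function('Y')(A) = -6
Function('k')(B) = Mul(B, Add(-2, Mul(-4, B))) (Function('k')(B) = Mul(B, Add(Mul(-4, B), -2)) = Mul(B, Add(-2, Mul(-4, B))))
Function('Q')(J) = 36 (Function('Q')(J) = Mul(-6, Mul(-2, 1, Add(1, Mul(2, 1)))) = Mul(-6, Mul(-2, 1, Add(1, 2))) = Mul(-6, Mul(-2, 1, 3)) = Mul(-6, -6) = 36)
Add(Function('Q')(21), -15472) = Add(36, -15472) = -15436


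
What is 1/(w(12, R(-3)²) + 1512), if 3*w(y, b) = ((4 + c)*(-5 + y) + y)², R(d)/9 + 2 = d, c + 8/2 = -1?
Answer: 3/4561 ≈ 0.00065775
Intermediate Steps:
c = -5 (c = -4 - 1 = -5)
R(d) = -18 + 9*d
w(y, b) = 25/3 (w(y, b) = ((4 - 5)*(-5 + y) + y)²/3 = (-(-5 + y) + y)²/3 = ((5 - y) + y)²/3 = (⅓)*5² = (⅓)*25 = 25/3)
1/(w(12, R(-3)²) + 1512) = 1/(25/3 + 1512) = 1/(4561/3) = 3/4561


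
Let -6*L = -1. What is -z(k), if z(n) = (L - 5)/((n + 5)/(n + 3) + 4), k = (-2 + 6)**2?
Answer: 551/582 ≈ 0.94674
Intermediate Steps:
L = 1/6 (L = -1/6*(-1) = 1/6 ≈ 0.16667)
k = 16 (k = 4**2 = 16)
z(n) = -29/(6*(4 + (5 + n)/(3 + n))) (z(n) = (1/6 - 5)/((n + 5)/(n + 3) + 4) = -29/6/((5 + n)/(3 + n) + 4) = -29/6/(4 + (5 + n)/(3 + n)) = -29/(6*(4 + (5 + n)/(3 + n))))
-z(k) = -29*(-3 - 1*16)/(6*(17 + 5*16)) = -29*(-3 - 16)/(6*(17 + 80)) = -29*(-19)/(6*97) = -1*(-551/582) = 551/582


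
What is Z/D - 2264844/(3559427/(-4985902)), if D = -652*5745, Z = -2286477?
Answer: 14099330447333733933/4444229363660 ≈ 3.1725e+6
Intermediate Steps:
D = -3745740
Z/D - 2264844/(3559427/(-4985902)) = -2286477/(-3745740) - 2264844/(3559427/(-4985902)) = -2286477*(-1/3745740) - 2264844/(3559427*(-1/4985902)) = 762159/1248580 - 2264844/(-3559427/4985902) = 762159/1248580 - 2264844*(-4985902/3559427) = 762159/1248580 + 11292290229288/3559427 = 14099330447333733933/4444229363660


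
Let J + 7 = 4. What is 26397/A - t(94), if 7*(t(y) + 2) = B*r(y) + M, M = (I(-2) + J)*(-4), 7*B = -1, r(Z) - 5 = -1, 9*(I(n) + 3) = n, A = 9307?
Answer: 5591527/4104387 ≈ 1.3623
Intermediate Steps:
I(n) = -3 + n/9
r(Z) = 4 (r(Z) = 5 - 1 = 4)
J = -3 (J = -7 + 4 = -3)
B = -⅐ (B = (⅐)*(-1) = -⅐ ≈ -0.14286)
M = 224/9 (M = ((-3 + (⅑)*(-2)) - 3)*(-4) = ((-3 - 2/9) - 3)*(-4) = (-29/9 - 3)*(-4) = -56/9*(-4) = 224/9 ≈ 24.889)
t(y) = 650/441 (t(y) = -2 + (-⅐*4 + 224/9)/7 = -2 + (-4/7 + 224/9)/7 = -2 + (⅐)*(1532/63) = -2 + 1532/441 = 650/441)
26397/A - t(94) = 26397/9307 - 1*650/441 = 26397*(1/9307) - 650/441 = 26397/9307 - 650/441 = 5591527/4104387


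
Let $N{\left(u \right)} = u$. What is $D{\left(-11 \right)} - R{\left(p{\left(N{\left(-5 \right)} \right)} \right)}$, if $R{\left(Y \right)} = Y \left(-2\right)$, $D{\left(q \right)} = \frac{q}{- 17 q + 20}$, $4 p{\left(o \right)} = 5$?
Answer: $\frac{1013}{414} \approx 2.4469$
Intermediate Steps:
$p{\left(o \right)} = \frac{5}{4}$ ($p{\left(o \right)} = \frac{1}{4} \cdot 5 = \frac{5}{4}$)
$D{\left(q \right)} = \frac{q}{20 - 17 q}$
$R{\left(Y \right)} = - 2 Y$
$D{\left(-11 \right)} - R{\left(p{\left(N{\left(-5 \right)} \right)} \right)} = \left(-1\right) \left(-11\right) \frac{1}{-20 + 17 \left(-11\right)} - \left(-2\right) \frac{5}{4} = \left(-1\right) \left(-11\right) \frac{1}{-20 - 187} - - \frac{5}{2} = \left(-1\right) \left(-11\right) \frac{1}{-207} + \frac{5}{2} = \left(-1\right) \left(-11\right) \left(- \frac{1}{207}\right) + \frac{5}{2} = - \frac{11}{207} + \frac{5}{2} = \frac{1013}{414}$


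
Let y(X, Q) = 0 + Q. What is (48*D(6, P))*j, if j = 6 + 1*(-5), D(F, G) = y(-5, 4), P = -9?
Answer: 192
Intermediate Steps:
y(X, Q) = Q
D(F, G) = 4
j = 1 (j = 6 - 5 = 1)
(48*D(6, P))*j = (48*4)*1 = 192*1 = 192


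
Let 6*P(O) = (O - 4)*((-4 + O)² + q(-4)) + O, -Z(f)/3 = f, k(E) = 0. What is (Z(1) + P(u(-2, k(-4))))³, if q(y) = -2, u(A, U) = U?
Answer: -50653/27 ≈ -1876.0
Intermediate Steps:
Z(f) = -3*f
P(O) = O/6 + (-4 + O)*(-2 + (-4 + O)²)/6 (P(O) = ((O - 4)*((-4 + O)² - 2) + O)/6 = ((-4 + O)*(-2 + (-4 + O)²) + O)/6 = (O + (-4 + O)*(-2 + (-4 + O)²))/6 = O/6 + (-4 + O)*(-2 + (-4 + O)²)/6)
(Z(1) + P(u(-2, k(-4))))³ = (-3*1 + (-28/3 - 2*0² + (⅙)*0³ + (47/6)*0))³ = (-3 + (-28/3 - 2*0 + (⅙)*0 + 0))³ = (-3 + (-28/3 + 0 + 0 + 0))³ = (-3 - 28/3)³ = (-37/3)³ = -50653/27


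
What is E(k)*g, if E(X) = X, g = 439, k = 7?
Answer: 3073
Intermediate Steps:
E(k)*g = 7*439 = 3073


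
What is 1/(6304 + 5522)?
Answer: 1/11826 ≈ 8.4559e-5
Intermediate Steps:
1/(6304 + 5522) = 1/11826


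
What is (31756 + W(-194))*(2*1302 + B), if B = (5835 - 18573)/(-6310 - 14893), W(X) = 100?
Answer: 1759258749600/21203 ≈ 8.2972e+7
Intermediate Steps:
B = 12738/21203 (B = -12738/(-21203) = -12738*(-1/21203) = 12738/21203 ≈ 0.60076)
(31756 + W(-194))*(2*1302 + B) = (31756 + 100)*(2*1302 + 12738/21203) = 31856*(2604 + 12738/21203) = 31856*(55225350/21203) = 1759258749600/21203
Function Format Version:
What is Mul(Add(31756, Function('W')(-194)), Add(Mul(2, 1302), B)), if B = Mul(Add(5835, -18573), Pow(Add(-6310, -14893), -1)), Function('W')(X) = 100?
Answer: Rational(1759258749600, 21203) ≈ 8.2972e+7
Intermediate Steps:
B = Rational(12738, 21203) (B = Mul(-12738, Pow(-21203, -1)) = Mul(-12738, Rational(-1, 21203)) = Rational(12738, 21203) ≈ 0.60076)
Mul(Add(31756, Function('W')(-194)), Add(Mul(2, 1302), B)) = Mul(Add(31756, 100), Add(Mul(2, 1302), Rational(12738, 21203))) = Mul(31856, Add(2604, Rational(12738, 21203))) = Mul(31856, Rational(55225350, 21203)) = Rational(1759258749600, 21203)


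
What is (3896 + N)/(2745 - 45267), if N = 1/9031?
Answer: -11728259/128005394 ≈ -0.091623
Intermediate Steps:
N = 1/9031 ≈ 0.00011073
(3896 + N)/(2745 - 45267) = (3896 + 1/9031)/(2745 - 45267) = (35184777/9031)/(-42522) = (35184777/9031)*(-1/42522) = -11728259/128005394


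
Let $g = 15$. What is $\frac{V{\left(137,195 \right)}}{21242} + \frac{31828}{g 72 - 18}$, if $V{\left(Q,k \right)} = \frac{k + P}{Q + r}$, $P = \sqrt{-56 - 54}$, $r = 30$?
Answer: $\frac{4342588457}{144898218} + \frac{i \sqrt{110}}{3547414} \approx 29.97 + 2.9565 \cdot 10^{-6} i$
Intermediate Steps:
$P = i \sqrt{110}$ ($P = \sqrt{-110} = i \sqrt{110} \approx 10.488 i$)
$V{\left(Q,k \right)} = \frac{k + i \sqrt{110}}{30 + Q}$ ($V{\left(Q,k \right)} = \frac{k + i \sqrt{110}}{Q + 30} = \frac{k + i \sqrt{110}}{30 + Q}$)
$\frac{V{\left(137,195 \right)}}{21242} + \frac{31828}{g 72 - 18} = \frac{\frac{1}{30 + 137} \left(195 + i \sqrt{110}\right)}{21242} + \frac{31828}{15 \cdot 72 - 18} = \frac{195 + i \sqrt{110}}{167} \cdot \frac{1}{21242} + \frac{31828}{1080 - 18} = \frac{195 + i \sqrt{110}}{167} \cdot \frac{1}{21242} + \frac{31828}{1062} = \left(\frac{195}{167} + \frac{i \sqrt{110}}{167}\right) \frac{1}{21242} + 31828 \cdot \frac{1}{1062} = \left(\frac{15}{272878} + \frac{i \sqrt{110}}{3547414}\right) + \frac{15914}{531} = \frac{4342588457}{144898218} + \frac{i \sqrt{110}}{3547414}$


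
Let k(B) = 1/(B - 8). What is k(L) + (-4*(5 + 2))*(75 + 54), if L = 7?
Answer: -3613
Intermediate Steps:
k(B) = 1/(-8 + B)
k(L) + (-4*(5 + 2))*(75 + 54) = 1/(-8 + 7) + (-4*(5 + 2))*(75 + 54) = 1/(-1) - 4*7*129 = -1 - 28*129 = -1 - 3612 = -3613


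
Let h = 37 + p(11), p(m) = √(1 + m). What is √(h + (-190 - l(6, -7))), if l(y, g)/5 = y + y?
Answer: √(-213 + 2*√3) ≈ 14.475*I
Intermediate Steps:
l(y, g) = 10*y (l(y, g) = 5*(y + y) = 5*(2*y) = 10*y)
h = 37 + 2*√3 (h = 37 + √(1 + 11) = 37 + √12 = 37 + 2*√3 ≈ 40.464)
√(h + (-190 - l(6, -7))) = √((37 + 2*√3) + (-190 - 10*6)) = √((37 + 2*√3) + (-190 - 1*60)) = √((37 + 2*√3) + (-190 - 60)) = √((37 + 2*√3) - 250) = √(-213 + 2*√3)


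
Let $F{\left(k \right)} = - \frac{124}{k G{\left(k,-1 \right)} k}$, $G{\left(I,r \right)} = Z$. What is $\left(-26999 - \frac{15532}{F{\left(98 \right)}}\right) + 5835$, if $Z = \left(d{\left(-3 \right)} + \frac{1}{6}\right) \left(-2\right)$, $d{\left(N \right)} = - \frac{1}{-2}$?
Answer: $- \frac{151137580}{93} \approx -1.6251 \cdot 10^{6}$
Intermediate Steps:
$d{\left(N \right)} = \frac{1}{2}$ ($d{\left(N \right)} = \left(-1\right) \left(- \frac{1}{2}\right) = \frac{1}{2}$)
$Z = - \frac{4}{3}$ ($Z = \left(\frac{1}{2} + \frac{1}{6}\right) \left(-2\right) = \frac{2}{3} \left(-2\right) = - \frac{4}{3} \approx -1.3333$)
$G{\left(I,r \right)} = - \frac{4}{3}$
$F{\left(k \right)} = \frac{93}{k^{2}}$ ($F{\left(k \right)} = - \frac{124}{k \left(- \frac{4}{3}\right) k} = - \frac{124}{- \frac{4 k}{3} k} = - \frac{124}{\left(- \frac{4}{3}\right) k^{2}} = - 124 \left(- \frac{3}{4 k^{2}}\right) = \frac{93}{k^{2}}$)
$\left(-26999 - \frac{15532}{F{\left(98 \right)}}\right) + 5835 = \left(-26999 - \frac{15532}{93 \cdot \frac{1}{9604}}\right) + 5835 = \left(-26999 - \frac{15532}{\frac{93}{9604}}\right) + 5835 = \left(-26999 - \frac{149169328}{93}\right) + 5835 = - \frac{151680235}{93} + 5835 = - \frac{151137580}{93}$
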